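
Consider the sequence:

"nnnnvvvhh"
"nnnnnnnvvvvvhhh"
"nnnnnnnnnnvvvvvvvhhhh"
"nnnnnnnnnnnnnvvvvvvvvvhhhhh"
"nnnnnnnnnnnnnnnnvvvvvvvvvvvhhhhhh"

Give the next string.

Each string has the form n^{3n+1} v^{2n+1} h^{n+1} (n = 1, 2, …).
At n = 6 the blocks have lengths 19, 13, 7.

nnnnnnnnnnnnnnnnnnnvvvvvvvvvvvvvhhhhhhh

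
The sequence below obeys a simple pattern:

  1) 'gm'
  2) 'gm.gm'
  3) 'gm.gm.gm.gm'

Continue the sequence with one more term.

s(k+1) = s(k)·.·s(k) — each term doubles the last with '.' between the halves.
Doubling gm.gm.gm.gm with '.' between the halves:

gm.gm.gm.gm.gm.gm.gm.gm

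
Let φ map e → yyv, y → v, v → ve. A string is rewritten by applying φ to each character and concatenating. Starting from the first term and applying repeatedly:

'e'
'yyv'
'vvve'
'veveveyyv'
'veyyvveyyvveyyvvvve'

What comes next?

Replace each of the 19 characters of veyyvveyyvveyyvvvve in place — ve yyv v v ve ve yyv v v ve ve yyv v v ve ve ve ve yyv — and concatenate.

veyyvvvveveyyvvvveveyyvvvveveveveyyv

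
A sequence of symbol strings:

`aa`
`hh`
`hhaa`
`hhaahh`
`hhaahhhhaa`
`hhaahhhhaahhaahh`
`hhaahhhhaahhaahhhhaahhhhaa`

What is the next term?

This is a Fibonacci-style word recurrence s(k) = s(k−1)·s(k−2): e.g. hh·aa = hhaa.
So term 8 is hhaahhhhaahhaahhhhaahhhhaa·hhaahhhhaahhaahh.

hhaahhhhaahhaahhhhaahhhhaahhaahhhhaahhaahh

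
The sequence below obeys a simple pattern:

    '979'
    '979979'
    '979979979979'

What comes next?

s(k+1) = s(k)·s(k) — each term doubles the last.
Doubling 979979979979:

979979979979979979979979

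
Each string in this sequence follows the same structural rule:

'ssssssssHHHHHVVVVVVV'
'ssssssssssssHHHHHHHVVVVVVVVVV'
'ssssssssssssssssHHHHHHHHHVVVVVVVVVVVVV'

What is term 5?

The n-th term is 4n s's then 2n+1 H's then 3n+1 V's, where the shown terms are n = 2, 3, 4.
Setting n = 6 gives 24, 13, 19 characters in each block.

ssssssssssssssssssssssssHHHHHHHHHHHHHVVVVVVVVVVVVVVVVVVV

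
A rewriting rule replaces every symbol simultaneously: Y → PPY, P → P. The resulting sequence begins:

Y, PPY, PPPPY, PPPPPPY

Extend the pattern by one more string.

Apply φ to PPPPPPY symbol by symbol: P→P, P→P, P→P, P→P, P→P, P→P, Y→PPY; joined: P P P P P P PPY.

PPPPPPPPY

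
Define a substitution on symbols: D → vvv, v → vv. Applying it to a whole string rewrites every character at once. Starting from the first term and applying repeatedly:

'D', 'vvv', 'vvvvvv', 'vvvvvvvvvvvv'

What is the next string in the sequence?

vvvvvvvvvvvvvvvvvvvvvvvv

Apply φ to vvvvvvvvvvvv symbol by symbol: v→vv, v→vv, v→vv, v→vv, v→vv, v→vv, v→vv, v→vv, v→vv, v→vv, v→vv, v→vv; joined: vv vv vv vv vv vv vv vv vv vv vv vv.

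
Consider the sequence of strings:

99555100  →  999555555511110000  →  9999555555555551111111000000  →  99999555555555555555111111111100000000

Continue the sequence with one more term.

Each string has the form 9^{n+1} 5^{4n-1} 1^{3n-2} 0^{2n} (n = 1, 2, …).
At n = 5 the blocks have lengths 6, 19, 13, 10.

999999555555555555555555511111111111110000000000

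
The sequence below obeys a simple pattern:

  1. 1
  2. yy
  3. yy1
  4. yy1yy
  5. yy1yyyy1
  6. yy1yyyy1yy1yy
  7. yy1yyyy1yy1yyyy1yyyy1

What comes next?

From term 3 onward, concatenate the last term with the second-to-last: yy·1 = yy1, yy1·yy = yy1yy, …
Continuing: yy1yyyy1yy1yyyy1yyyy1 · yy1yyyy1yy1yy gives term 8.

yy1yyyy1yy1yyyy1yyyy1yy1yyyy1yy1yy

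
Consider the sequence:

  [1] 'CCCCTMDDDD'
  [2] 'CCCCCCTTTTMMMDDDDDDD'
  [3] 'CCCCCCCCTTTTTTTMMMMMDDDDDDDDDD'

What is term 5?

CCCCCCCCCCCCTTTTTTTTTTTTTMMMMMMMMMDDDDDDDDDDDDDDDD

Each string has the form C^{2n+2} T^{3n-2} M^{2n-1} D^{3n+1} (n = 1, 2, …).
At n = 5 the blocks have lengths 12, 13, 9, 16.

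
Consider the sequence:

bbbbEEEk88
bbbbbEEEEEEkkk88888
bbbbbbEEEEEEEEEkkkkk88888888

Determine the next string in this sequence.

bbbbbbbEEEEEEEEEEEEkkkkkkk88888888888

The n-th term is n+3 b's then 3n E's then 2n-1 k's then 3n-1 8's (n = 1, 2, …).
At n = 4 the blocks have lengths 7, 12, 7, 11.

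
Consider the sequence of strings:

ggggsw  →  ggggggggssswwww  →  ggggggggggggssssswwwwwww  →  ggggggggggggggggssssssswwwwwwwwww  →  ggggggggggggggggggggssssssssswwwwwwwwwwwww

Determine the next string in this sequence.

ggggggggggggggggggggggggssssssssssswwwwwwwwwwwwwwww

Reading off run lengths: g runs 4, 8, 12, 16, 20; s runs 1, 3, 5, 7, 9; w runs 1, 4, 7, 10, 13 — each is linear in n (n = 1, 2, …).
For the next term, n = 6, so the run lengths are 24, 11, 16.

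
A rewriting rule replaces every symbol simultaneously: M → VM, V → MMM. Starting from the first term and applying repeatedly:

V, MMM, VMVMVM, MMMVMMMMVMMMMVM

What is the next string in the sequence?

VMVMVMMMMVMVMVMVMMMMVMVMVMVMMMMVM

Applying the rule to each of the 15 symbols of MMMVMMMMVMMMMVM gives the pieces VM VM VM MMM VM VM VM VM MMM VM VM VM VM MMM VM, which concatenate to the answer.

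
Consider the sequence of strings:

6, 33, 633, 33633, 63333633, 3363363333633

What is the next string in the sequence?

Each term (from the third on) is the two preceding terms concatenated in order: term 3 = 6·33 = 633.
Continuing: 63333633 · 3363363333633 gives term 7.

633336333363363333633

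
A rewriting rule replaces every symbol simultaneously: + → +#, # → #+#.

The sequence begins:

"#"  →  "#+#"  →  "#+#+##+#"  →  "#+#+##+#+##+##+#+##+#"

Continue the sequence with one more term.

Replace each of the 21 characters of #+#+##+#+##+##+#+##+# in place — #+# +# #+# +# #+# #+# +# #+# +# #+# #+# +# #+# #+# +# #+# +# #+# #+# +# #+# — and concatenate.

#+#+##+#+##+##+#+##+#+##+##+#+##+##+#+##+#+##+##+#+##+#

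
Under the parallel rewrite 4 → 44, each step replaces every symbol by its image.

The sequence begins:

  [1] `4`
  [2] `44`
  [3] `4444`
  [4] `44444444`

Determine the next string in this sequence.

Apply φ to 44444444 symbol by symbol: 4→44, 4→44, 4→44, 4→44, 4→44, 4→44, 4→44, 4→44; joined: 44 44 44 44 44 44 44 44.

4444444444444444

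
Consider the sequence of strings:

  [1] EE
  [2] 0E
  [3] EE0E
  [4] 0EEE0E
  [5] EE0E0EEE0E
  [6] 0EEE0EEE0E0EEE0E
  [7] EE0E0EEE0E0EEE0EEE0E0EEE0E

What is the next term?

0EEE0EEE0E0EEE0EEE0E0EEE0E0EEE0EEE0E0EEE0E

Each term (from the third on) is the two preceding terms concatenated in order: term 3 = EE·0E = EE0E.
Continuing: 0EEE0EEE0E0EEE0E · EE0E0EEE0E0EEE0EEE0E0EEE0E gives term 8.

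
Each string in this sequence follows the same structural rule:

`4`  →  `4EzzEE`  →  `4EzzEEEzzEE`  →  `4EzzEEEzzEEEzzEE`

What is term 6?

Every step adds EzzEE to the end: s(k+1) = s(k)·EzzEE.
From 4EzzEEEzzEEEzzEE, 2 further steps: 4EzzEEEzzEEEzzEE → 4EzzEEEzzEEEzzEEEzzEE → (answer).

4EzzEEEzzEEEzzEEEzzEEEzzEE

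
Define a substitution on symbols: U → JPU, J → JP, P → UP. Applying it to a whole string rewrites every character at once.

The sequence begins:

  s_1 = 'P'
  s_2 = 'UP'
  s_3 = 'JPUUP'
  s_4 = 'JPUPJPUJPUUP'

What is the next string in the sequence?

Apply φ to JPUPJPUJPUUP symbol by symbol: J→JP, P→UP, U→JPU, P→UP, J→JP, P→UP, U→JPU, J→JP, P→UP, U→JPU, U→JPU, P→UP; joined: JP UP JPU UP JP UP JPU JP UP JPU JPU UP.

JPUPJPUUPJPUPJPUJPUPJPUJPUUP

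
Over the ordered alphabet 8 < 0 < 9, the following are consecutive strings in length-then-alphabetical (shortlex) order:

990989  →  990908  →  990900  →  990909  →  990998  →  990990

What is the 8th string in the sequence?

999888

Continuing the enumeration 2 steps past 990990: 990990 → 990999 → (answer).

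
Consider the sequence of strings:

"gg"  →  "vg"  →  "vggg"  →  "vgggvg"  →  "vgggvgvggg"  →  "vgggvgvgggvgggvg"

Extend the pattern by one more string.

vgggvgvgggvgggvgvgggvgvggg

Each term (from the third on) is the previous term followed by the one before it: term 3 = vg·gg = vggg.
So term 7 is vgggvgvgggvgggvg·vgggvgvggg.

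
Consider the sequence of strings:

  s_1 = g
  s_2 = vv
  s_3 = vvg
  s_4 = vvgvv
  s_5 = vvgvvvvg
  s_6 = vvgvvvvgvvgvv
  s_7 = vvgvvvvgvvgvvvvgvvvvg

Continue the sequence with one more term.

Each term (from the third on) is the previous term followed by the one before it: term 3 = vv·g = vvg.
Continuing: vvgvvvvgvvgvvvvgvvvvg · vvgvvvvgvvgvv gives term 8.

vvgvvvvgvvgvvvvgvvvvgvvgvvvvgvvgvv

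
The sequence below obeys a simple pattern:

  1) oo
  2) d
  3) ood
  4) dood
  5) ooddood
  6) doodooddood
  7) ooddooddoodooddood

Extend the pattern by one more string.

doodooddoodooddooddoodooddood

This is a Fibonacci-style word recurrence s(k) = s(k−2)·s(k−1): e.g. oo·d = ood.
Continuing: doodooddood · ooddooddoodooddood gives term 8.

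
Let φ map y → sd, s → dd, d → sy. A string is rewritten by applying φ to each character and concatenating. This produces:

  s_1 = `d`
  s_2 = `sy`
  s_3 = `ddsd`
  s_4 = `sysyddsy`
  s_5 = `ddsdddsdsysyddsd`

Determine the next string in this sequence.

Applying the rule to each of the 16 symbols of ddsdddsdsysyddsd gives the pieces sy sy dd sy sy sy dd sy dd sd dd sd sy sy dd sy, which concatenate to the answer.

sysyddsysysyddsyddsdddsdsysyddsy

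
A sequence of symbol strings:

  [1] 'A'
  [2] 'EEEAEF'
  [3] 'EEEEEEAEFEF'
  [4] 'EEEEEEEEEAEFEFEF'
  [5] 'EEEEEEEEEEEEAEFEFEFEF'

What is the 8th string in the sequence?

Each term wraps the previous one in EEE on the left and EF on the right.
From EEEEEEEEEEEEAEFEFEFEF, 3 further steps: EEEEEEEEEEEEAEFEFEFEF → EEEEEEEEEEEEEEEAEFEFEFEFEF → EEEEEEEEEEEEEEEEEEAEFEFEFEFEFEF → (answer).

EEEEEEEEEEEEEEEEEEEEEAEFEFEFEFEFEFEF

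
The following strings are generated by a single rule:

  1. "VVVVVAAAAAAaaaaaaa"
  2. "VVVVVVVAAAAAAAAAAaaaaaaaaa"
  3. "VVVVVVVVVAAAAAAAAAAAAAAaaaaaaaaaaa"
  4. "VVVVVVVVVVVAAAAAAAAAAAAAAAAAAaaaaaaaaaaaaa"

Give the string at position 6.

Reading off run lengths: V runs 5, 7, 9, 11; A runs 6, 10, 14, 18; a runs 7, 9, 11, 13 — each is linear in n, where the shown terms are n = 2, 3, 4, 5.
For term 6, n = 7, so the run lengths are 15, 26, 17.

VVVVVVVVVVVVVVVAAAAAAAAAAAAAAAAAAAAAAAAAAaaaaaaaaaaaaaaaaa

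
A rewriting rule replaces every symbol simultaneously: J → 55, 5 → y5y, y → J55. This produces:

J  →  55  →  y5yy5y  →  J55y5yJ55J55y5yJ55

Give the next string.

55y5yy5yJ55y5yJ5555y5yy5y55y5yy5yJ55y5yJ5555y5yy5y

Applying the rule to each of the 18 symbols of J55y5yJ55J55y5yJ55 gives the pieces 55 y5y y5y J55 y5y J55 55 y5y y5y 55 y5y y5y J55 y5y J55 55 y5y y5y, which concatenate to the answer.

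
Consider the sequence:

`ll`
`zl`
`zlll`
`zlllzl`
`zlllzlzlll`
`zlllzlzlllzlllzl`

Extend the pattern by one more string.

Each term (from the third on) is the previous term followed by the one before it: term 3 = zl·ll = zlll.
Continuing: zlllzlzlllzlllzl · zlllzlzlll gives term 7.

zlllzlzlllzlllzlzlllzlzlll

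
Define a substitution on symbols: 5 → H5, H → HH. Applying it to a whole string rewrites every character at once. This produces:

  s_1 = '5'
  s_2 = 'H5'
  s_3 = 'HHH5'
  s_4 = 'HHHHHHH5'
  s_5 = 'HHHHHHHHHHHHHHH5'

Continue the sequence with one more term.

HHHHHHHHHHHHHHHHHHHHHHHHHHHHHHH5

Applying the rule to each of the 16 symbols of HHHHHHHHHHHHHHH5 gives the pieces HH HH HH HH HH HH HH HH HH HH HH HH HH HH HH H5, which concatenate to the answer.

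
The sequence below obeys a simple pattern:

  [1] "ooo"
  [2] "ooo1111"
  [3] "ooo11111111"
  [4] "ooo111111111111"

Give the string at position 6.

ooo11111111111111111111

The strings grow by a fixed suffix 1111 each time.
From ooo111111111111, 2 further steps: ooo111111111111 → ooo1111111111111111 → (answer).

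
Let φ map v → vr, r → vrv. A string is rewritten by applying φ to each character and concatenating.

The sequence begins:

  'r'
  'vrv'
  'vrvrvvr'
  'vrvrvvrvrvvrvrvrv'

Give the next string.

vrvrvvrvrvvrvrvrvvrvrvvrvrvrvvrvrvvrvrvvr

Replace each of the 17 characters of vrvrvvrvrvvrvrvrv in place — vr vrv vr vrv vr vr vrv vr vrv vr vr vrv vr vrv vr vrv vr — and concatenate.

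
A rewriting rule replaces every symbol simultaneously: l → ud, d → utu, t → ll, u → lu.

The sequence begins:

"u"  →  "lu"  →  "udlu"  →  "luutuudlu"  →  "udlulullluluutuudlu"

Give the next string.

Rewriting the 19 symbols of udlulullluluutuudlu one by one yields lu utu ud lu ud lu ud ud ud lu ud lu lu ll lu lu utu ud lu; concatenated:

luutuudluudluudududluudlulullluluutuudlu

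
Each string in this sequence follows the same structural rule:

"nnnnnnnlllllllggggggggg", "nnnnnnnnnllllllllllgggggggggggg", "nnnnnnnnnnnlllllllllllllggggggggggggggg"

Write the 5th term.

nnnnnnnnnnnnnnnlllllllllllllllllllggggggggggggggggggggg

Term n consists of 2n+1 n's, followed by 3n-2 l's, followed by 3n g's, where the shown terms are n = 3, 4, 5.
For term 5, n = 7, so the run lengths are 15, 19, 21.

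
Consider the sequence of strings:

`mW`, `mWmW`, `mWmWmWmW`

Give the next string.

Each string is two copies of the previous one concatenated.
Doubling mWmWmWmW:

mWmWmWmWmWmWmWmW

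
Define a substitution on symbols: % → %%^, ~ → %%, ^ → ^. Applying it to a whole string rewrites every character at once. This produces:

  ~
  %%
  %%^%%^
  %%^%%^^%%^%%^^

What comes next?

Applying the rule to each of the 14 symbols of %%^%%^^%%^%%^^ gives the pieces %%^ %%^ ^ %%^ %%^ ^ ^ %%^ %%^ ^ %%^ %%^ ^ ^, which concatenate to the answer.

%%^%%^^%%^%%^^^%%^%%^^%%^%%^^^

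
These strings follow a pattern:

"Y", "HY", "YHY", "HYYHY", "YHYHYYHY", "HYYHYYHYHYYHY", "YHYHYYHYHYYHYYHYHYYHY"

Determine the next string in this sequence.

HYYHYYHYHYYHYYHYHYYHYHYYHYYHYHYYHY

This is a Fibonacci-style word recurrence s(k) = s(k−2)·s(k−1): e.g. Y·HY = YHY.
The next term joins HYYHYYHYHYYHY and YHYHYYHYHYYHYYHYHYYHY.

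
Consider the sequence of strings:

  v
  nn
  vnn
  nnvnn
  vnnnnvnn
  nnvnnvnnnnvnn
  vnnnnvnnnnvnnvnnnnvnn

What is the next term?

Each term (from the third on) is the two preceding terms concatenated in order: term 3 = v·nn = vnn.
The next term joins nnvnnvnnnnvnn and vnnnnvnnnnvnnvnnnnvnn.

nnvnnvnnnnvnnvnnnnvnnnnvnnvnnnnvnn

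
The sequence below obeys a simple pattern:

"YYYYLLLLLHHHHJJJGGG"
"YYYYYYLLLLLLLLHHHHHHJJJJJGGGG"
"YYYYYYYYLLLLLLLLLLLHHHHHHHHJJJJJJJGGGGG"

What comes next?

YYYYYYYYYYLLLLLLLLLLLLLLHHHHHHHHHHJJJJJJJJJGGGGGG

The n-th term is 2n Y's then 3n-1 L's then 2n H's then 2n-1 J's then n+1 G's, where the shown terms are n = 2, 3, 4.
Setting n = 5 gives 10, 14, 10, 9, 6 characters in each block.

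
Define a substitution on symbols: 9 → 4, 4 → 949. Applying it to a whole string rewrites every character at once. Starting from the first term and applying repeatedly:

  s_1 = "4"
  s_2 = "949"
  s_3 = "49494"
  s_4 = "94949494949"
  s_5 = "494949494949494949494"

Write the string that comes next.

Rewriting the 21 symbols of 494949494949494949494 one by one yields 949 4 949 4 949 4 949 4 949 4 949 4 949 4 949 4 949 4 949 4 949; concatenated:

9494949494949494949494949494949494949494949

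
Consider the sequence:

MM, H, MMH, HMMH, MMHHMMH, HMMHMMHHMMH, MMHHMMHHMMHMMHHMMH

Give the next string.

HMMHMMHHMMHMMHHMMHHMMHMMHHMMH

Each term (from the third on) is the two preceding terms concatenated in order: term 3 = MM·H = MMH.
So term 8 is HMMHMMHHMMH·MMHHMMHHMMHMMHHMMH.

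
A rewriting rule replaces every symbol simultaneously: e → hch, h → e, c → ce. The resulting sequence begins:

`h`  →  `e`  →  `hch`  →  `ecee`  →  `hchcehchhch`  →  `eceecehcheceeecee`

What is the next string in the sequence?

Rewriting the 17 symbols of eceecehcheceeecee one by one yields hch ce hch hch ce hch e ce e hch ce hch hch hch ce hch hch; concatenated:

hchcehchhchcehcheceehchcehchhchhchcehchhch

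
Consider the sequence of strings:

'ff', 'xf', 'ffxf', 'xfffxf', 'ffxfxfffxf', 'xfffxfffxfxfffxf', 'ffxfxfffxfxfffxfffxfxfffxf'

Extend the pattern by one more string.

Each term (from the third on) is the two preceding terms concatenated in order: term 3 = ff·xf = ffxf.
The next term joins xfffxfffxfxfffxf and ffxfxfffxfxfffxfffxfxfffxf.

xfffxfffxfxfffxfffxfxfffxfxfffxfffxfxfffxf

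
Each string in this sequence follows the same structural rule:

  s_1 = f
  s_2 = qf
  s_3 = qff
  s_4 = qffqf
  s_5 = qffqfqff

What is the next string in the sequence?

This is a Fibonacci-style word recurrence s(k) = s(k−1)·s(k−2): e.g. qf·f = qff.
Continuing: qffqfqff · qffqf gives term 6.

qffqfqffqffqf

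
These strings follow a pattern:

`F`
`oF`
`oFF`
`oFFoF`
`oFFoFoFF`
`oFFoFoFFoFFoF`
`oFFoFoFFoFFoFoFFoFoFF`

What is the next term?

oFFoFoFFoFFoFoFFoFoFFoFFoFoFFoFFoF

Each term (from the third on) is the previous term followed by the one before it: term 3 = oF·F = oFF.
The next term joins oFFoFoFFoFFoFoFFoFoFF and oFFoFoFFoFFoF.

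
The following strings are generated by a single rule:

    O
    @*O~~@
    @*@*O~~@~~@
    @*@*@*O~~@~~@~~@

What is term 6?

@*@*@*@*@*O~~@~~@~~@~~@~~@

Every step adds @* to the front and ~~@ to the end of the previous string.
From @*@*@*O~~@~~@~~@, 2 further steps: @*@*@*O~~@~~@~~@ → @*@*@*@*O~~@~~@~~@~~@ → (answer).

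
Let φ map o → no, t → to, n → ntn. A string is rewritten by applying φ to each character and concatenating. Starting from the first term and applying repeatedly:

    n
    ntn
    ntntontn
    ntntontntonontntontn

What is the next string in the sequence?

ntntontntonontntontntonontnnontntontntonontntontn

φ(ntntontntonontntontn) expands symbol-by-symbol to ntn to ntn to no ntn to ntn to no ntn no ntn to ntn to no ntn to ntn; joining the 20 pieces gives the next term.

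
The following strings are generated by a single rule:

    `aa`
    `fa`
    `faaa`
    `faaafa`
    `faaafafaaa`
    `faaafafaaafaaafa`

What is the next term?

This is a Fibonacci-style word recurrence s(k) = s(k−1)·s(k−2): e.g. fa·aa = faaa.
So term 7 is faaafafaaafaaafa·faaafafaaa.

faaafafaaafaaafafaaafafaaa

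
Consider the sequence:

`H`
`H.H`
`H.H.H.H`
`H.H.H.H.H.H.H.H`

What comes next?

s(k+1) = s(k)·.·s(k) — each term doubles the last with '.' between the halves.
One more doubling of H.H.H.H.H.H.H.H gives the answer.

H.H.H.H.H.H.H.H.H.H.H.H.H.H.H.H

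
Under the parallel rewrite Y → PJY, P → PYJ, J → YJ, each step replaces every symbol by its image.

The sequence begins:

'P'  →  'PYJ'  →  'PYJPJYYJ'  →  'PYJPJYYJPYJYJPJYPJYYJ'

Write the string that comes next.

Rewriting the 21 symbols of PYJPJYYJPYJYJPJYPJYYJ one by one yields PYJ PJY YJ PYJ YJ PJY PJY YJ PYJ PJY YJ PJY YJ PYJ YJ PJY PYJ YJ PJY PJY YJ; concatenated:

PYJPJYYJPYJYJPJYPJYYJPYJPJYYJPJYYJPYJYJPJYPYJYJPJYPJYYJ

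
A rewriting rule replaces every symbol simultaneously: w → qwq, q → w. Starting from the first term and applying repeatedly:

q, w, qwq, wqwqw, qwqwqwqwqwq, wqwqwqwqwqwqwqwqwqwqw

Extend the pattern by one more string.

Replace each of the 21 characters of wqwqwqwqwqwqwqwqwqwqw in place — qwq w qwq w qwq w qwq w qwq w qwq w qwq w qwq w qwq w qwq w qwq — and concatenate.

qwqwqwqwqwqwqwqwqwqwqwqwqwqwqwqwqwqwqwqwqwq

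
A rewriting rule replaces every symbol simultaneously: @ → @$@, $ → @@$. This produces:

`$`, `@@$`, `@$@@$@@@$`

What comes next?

Apply φ to @$@@$@@@$ symbol by symbol: @→@$@, $→@@$, @→@$@, @→@$@, $→@@$, @→@$@, @→@$@, @→@$@, $→@@$; joined: @$@ @@$ @$@ @$@ @@$ @$@ @$@ @$@ @@$.

@$@@@$@$@@$@@@$@$@@$@@$@@@$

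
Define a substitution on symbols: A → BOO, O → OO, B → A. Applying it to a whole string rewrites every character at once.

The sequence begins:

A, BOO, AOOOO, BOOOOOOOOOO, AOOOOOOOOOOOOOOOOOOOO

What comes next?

Replace each of the 21 characters of AOOOOOOOOOOOOOOOOOOOO in place — BOO OO OO OO OO OO OO OO OO OO OO OO OO OO OO OO OO OO OO OO OO — and concatenate.

BOOOOOOOOOOOOOOOOOOOOOOOOOOOOOOOOOOOOOOOOOO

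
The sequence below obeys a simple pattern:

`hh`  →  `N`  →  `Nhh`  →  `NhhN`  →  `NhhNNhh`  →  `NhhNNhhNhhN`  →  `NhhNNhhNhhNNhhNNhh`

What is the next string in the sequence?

NhhNNhhNhhNNhhNNhhNhhNNhhNhhN

From term 3 onward, concatenate the last term with the second-to-last: N·hh = Nhh, Nhh·N = NhhN, …
The next term joins NhhNNhhNhhNNhhNNhh and NhhNNhhNhhN.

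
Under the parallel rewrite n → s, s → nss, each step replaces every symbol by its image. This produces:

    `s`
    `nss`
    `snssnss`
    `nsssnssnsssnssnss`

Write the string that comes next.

Replace each of the 17 characters of nsssnssnsssnssnss in place — s nss nss nss s nss nss s nss nss nss s nss nss s nss nss — and concatenate.

snssnssnsssnssnsssnssnssnsssnssnsssnssnss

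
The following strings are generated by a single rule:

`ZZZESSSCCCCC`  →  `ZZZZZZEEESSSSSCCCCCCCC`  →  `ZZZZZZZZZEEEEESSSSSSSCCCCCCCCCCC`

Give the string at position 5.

ZZZZZZZZZZZZZZZEEEEEEEEESSSSSSSSSSSCCCCCCCCCCCCCCCCC

Term n consists of 3n Z's, followed by 2n-1 E's, followed by 2n+1 S's, followed by 3n+2 C's (n = 1, 2, …).
Setting n = 5 gives 15, 9, 11, 17 characters in each block.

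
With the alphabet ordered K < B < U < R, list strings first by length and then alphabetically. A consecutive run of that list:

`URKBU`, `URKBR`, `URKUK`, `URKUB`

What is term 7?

URKRK

Advancing 3 positions from URKUB through URKUB → URKUU → URKUR reaches term 7.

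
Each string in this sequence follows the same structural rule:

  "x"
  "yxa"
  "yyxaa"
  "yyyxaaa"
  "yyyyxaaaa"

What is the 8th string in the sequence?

s(k+1) = y·s(k)·a, so each term gains y as a prefix and a as a suffix.
From yyyyxaaaa, 3 further steps: yyyyxaaaa → yyyyyxaaaaa → yyyyyyxaaaaaa → (answer).

yyyyyyyxaaaaaaa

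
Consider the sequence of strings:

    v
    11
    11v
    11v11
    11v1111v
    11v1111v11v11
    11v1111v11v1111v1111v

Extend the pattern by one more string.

11v1111v11v1111v1111v11v1111v11v11

This is a Fibonacci-style word recurrence s(k) = s(k−1)·s(k−2): e.g. 11·v = 11v.
The next term joins 11v1111v11v1111v1111v and 11v1111v11v11.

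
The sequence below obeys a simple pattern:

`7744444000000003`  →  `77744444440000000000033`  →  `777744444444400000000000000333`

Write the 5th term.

The n-th term is n 7's then 2n+1 4's then 3n+2 0's then n-1 3's, where the shown terms are n = 2, 3, 4.
At n = 6 the blocks have lengths 6, 13, 20, 5.

77777744444444444440000000000000000000033333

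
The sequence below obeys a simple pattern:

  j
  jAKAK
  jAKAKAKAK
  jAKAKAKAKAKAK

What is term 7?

jAKAKAKAKAKAKAKAKAKAKAKAK

Each term is the previous one with AKAK appended.
From jAKAKAKAKAKAK, 3 further steps: jAKAKAKAKAKAK → jAKAKAKAKAKAKAKAK → jAKAKAKAKAKAKAKAKAKAK → (answer).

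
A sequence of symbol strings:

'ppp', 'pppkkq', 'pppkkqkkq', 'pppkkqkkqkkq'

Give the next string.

Every step adds kkq to the end: s(k+1) = s(k)·kkq.
Applying this once more to pppkkqkkqkkq:

pppkkqkkqkkqkkq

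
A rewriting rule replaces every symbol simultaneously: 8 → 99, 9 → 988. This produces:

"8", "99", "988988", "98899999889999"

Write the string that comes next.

98899999889889889889889999988988988988

φ(98899999889999) expands symbol-by-symbol to 988 99 99 988 988 988 988 988 99 99 988 988 988 988; joining the 14 pieces gives the next term.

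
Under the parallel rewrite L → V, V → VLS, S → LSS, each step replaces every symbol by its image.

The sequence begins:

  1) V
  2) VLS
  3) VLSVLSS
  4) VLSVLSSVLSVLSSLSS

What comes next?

Rewriting the 17 symbols of VLSVLSSVLSVLSSLSS one by one yields VLS V LSS VLS V LSS LSS VLS V LSS VLS V LSS LSS V LSS LSS; concatenated:

VLSVLSSVLSVLSSLSSVLSVLSSVLSVLSSLSSVLSSLSS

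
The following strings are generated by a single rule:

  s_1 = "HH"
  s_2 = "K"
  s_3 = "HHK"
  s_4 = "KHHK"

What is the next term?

Each term (from the third on) is the two preceding terms concatenated in order: term 3 = HH·K = HHK.
Continuing: HHK · KHHK gives term 5.

HHKKHHK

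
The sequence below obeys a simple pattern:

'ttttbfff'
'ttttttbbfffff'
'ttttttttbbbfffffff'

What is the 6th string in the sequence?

The n-th term is 2n t's then n-1 b's then 2n-1 f's, where the shown terms are n = 2, 3, 4.
At n = 7 the blocks have lengths 14, 6, 13.

ttttttttttttttbbbbbbfffffffffffff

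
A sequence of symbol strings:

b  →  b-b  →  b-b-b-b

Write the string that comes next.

b-b-b-b-b-b-b-b

Every step duplicates the string with '-' between the halves.
So the next term is two copies of b-b-b-b with '-' between the halves.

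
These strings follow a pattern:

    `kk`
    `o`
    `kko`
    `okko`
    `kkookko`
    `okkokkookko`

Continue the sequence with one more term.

kkookkookkokkookko

Each term (from the third on) is the two preceding terms concatenated in order: term 3 = kk·o = kko.
So term 7 is kkookko·okkokkookko.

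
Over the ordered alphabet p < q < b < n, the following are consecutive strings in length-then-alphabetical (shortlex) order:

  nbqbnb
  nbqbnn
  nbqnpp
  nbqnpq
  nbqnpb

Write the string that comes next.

The successor of nbqnpb increments the rightmost position that isn't already n and resets every position after it to p.

nbqnpn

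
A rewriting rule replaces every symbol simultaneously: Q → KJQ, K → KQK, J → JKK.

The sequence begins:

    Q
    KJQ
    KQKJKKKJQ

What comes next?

KQKKJQKQKJKKKQKKQKKQKJKKKJQ

Rewriting each symbol of KQKJKKKJQ: K→KQK, Q→KJQ, K→KQK, J→JKK, K→KQK, K→KQK, K→KQK, J→JKK, Q→KJQ, which concatenates to KQK KJQ KQK JKK KQK KQK KQK JKK KJQ.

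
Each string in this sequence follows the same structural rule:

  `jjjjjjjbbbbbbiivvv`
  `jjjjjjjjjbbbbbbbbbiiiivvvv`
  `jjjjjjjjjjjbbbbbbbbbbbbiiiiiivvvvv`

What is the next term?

The n-th term is 2n+3 j's then 3n b's then 2n-2 i's then n+1 v's, where the shown terms are n = 2, 3, 4.
Setting n = 5 gives 13, 15, 8, 6 characters in each block.

jjjjjjjjjjjjjbbbbbbbbbbbbbbbiiiiiiiivvvvvv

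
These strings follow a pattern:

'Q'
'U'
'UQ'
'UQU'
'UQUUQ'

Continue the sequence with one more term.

From term 3 onward, concatenate the last term with the second-to-last: U·Q = UQ, UQ·U = UQU, …
The next term joins UQUUQ and UQU.

UQUUQUQU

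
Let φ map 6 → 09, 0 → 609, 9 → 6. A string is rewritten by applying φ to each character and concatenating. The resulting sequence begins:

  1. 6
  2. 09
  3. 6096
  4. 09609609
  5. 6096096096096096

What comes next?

09609609609609609609609609609609

Replace each of the 16 characters of 6096096096096096 in place — 09 609 6 09 609 6 09 609 6 09 609 6 09 609 6 09 — and concatenate.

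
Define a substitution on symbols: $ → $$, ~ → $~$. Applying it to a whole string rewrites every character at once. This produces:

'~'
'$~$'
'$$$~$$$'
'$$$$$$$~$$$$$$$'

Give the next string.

Applying the rule to each of the 15 symbols of $$$$$$$~$$$$$$$ gives the pieces $$ $$ $$ $$ $$ $$ $$ $~$ $$ $$ $$ $$ $$ $$ $$, which concatenate to the answer.

$$$$$$$$$$$$$$$~$$$$$$$$$$$$$$$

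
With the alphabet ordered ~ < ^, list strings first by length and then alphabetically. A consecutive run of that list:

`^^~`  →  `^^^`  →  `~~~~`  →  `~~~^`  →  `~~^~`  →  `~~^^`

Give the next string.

~^~~

Treat ~~^^ as a base-2 numeral over the given alphabet and add one, carrying through any trailing ^'s.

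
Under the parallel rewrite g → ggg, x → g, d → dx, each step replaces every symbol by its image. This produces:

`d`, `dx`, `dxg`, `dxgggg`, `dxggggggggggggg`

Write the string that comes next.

φ(dxggggggggggggg) expands symbol-by-symbol to dx g ggg ggg ggg ggg ggg ggg ggg ggg ggg ggg ggg ggg ggg; joining the 15 pieces gives the next term.

dxgggggggggggggggggggggggggggggggggggggggg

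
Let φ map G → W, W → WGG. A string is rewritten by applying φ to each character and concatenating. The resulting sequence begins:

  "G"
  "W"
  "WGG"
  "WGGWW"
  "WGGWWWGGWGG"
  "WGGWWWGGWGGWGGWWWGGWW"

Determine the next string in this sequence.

WGGWWWGGWGGWGGWWWGGWWWGGWWWGGWGGWGGWWWGGWGG

Replace each of the 21 characters of WGGWWWGGWGGWGGWWWGGWW in place — WGG W W WGG WGG WGG W W WGG W W WGG W W WGG WGG WGG W W WGG WGG — and concatenate.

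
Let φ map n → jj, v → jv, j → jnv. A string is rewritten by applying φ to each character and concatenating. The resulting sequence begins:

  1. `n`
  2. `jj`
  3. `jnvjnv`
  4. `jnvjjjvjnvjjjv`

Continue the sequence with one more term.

Applying the rule to each of the 14 symbols of jnvjjjvjnvjjjv gives the pieces jnv jj jv jnv jnv jnv jv jnv jj jv jnv jnv jnv jv, which concatenate to the answer.

jnvjjjvjnvjnvjnvjvjnvjjjvjnvjnvjnvjv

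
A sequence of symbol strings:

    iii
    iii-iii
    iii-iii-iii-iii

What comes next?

iii-iii-iii-iii-iii-iii-iii-iii

Every step duplicates the string with '-' between the halves.
So the next term is two copies of iii-iii-iii-iii with '-' between the halves.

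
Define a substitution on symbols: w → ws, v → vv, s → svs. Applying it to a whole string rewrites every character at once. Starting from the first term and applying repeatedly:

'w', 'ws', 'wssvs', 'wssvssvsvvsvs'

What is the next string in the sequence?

wssvssvsvvsvssvsvvsvsvvvvsvsvvsvs

Replace each of the 13 characters of wssvssvsvvsvs in place — ws svs svs vv svs svs vv svs vv vv svs vv svs — and concatenate.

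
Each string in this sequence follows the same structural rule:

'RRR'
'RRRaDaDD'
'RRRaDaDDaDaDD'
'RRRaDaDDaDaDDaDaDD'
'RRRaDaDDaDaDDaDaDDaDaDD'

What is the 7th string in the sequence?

The strings grow by a fixed suffix aDaDD each time.
From RRRaDaDDaDaDDaDaDDaDaDD, 2 further steps: RRRaDaDDaDaDDaDaDDaDaDD → RRRaDaDDaDaDDaDaDDaDaDDaDaDD → (answer).

RRRaDaDDaDaDDaDaDDaDaDDaDaDDaDaDD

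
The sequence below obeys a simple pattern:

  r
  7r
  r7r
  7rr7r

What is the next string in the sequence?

Each term (from the third on) is the two preceding terms concatenated in order: term 3 = r·7r = r7r.
The next term joins r7r and 7rr7r.

r7r7rr7r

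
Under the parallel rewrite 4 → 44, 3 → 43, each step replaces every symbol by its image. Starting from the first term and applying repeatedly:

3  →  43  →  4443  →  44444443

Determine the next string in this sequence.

Expanding 44444443: 4→44, 4→44, 4→44, 4→44, 4→44, 4→44, 4→44, 3→43. Concatenated: 44 44 44 44 44 44 44 43.

4444444444444443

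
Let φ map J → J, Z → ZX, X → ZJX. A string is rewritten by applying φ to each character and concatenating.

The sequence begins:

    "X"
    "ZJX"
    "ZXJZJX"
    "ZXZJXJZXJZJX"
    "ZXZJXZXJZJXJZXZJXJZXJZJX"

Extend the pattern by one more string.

Rewriting the 24 symbols of ZXZJXZXJZJXJZXZJXJZXJZJX one by one yields ZX ZJX ZX J ZJX ZX ZJX J ZX J ZJX J ZX ZJX ZX J ZJX J ZX ZJX J ZX J ZJX; concatenated:

ZXZJXZXJZJXZXZJXJZXJZJXJZXZJXZXJZJXJZXZJXJZXJZJX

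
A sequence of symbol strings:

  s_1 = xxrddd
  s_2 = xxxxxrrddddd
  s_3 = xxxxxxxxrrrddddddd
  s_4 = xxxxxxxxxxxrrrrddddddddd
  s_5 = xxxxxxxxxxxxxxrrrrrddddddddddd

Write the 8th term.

The n-th term is 3n-1 x's then n r's then 2n+1 d's (n = 1, 2, …).
Setting n = 8 gives 23, 8, 17 characters in each block.

xxxxxxxxxxxxxxxxxxxxxxxrrrrrrrrddddddddddddddddd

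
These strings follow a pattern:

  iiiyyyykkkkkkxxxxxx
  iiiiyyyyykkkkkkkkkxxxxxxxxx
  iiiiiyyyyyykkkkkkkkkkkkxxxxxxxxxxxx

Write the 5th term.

iiiiiiiyyyyyyyykkkkkkkkkkkkkkkkkkxxxxxxxxxxxxxxxxxx

Term n consists of n+1 i's, followed by n+2 y's, followed by 3n k's, followed by 3n x's, where the shown terms are n = 2, 3, 4.
Setting n = 6 gives 7, 8, 18, 18 characters in each block.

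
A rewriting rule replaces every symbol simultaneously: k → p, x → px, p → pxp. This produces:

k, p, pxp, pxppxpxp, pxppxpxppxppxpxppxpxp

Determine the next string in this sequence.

pxppxpxppxppxpxppxpxppxppxpxppxppxpxppxpxppxppxpxppxpxp

φ(pxppxpxppxppxpxppxpxp) expands symbol-by-symbol to pxp px pxp pxp px pxp px pxp pxp px pxp pxp px pxp px pxp pxp px pxp px pxp; joining the 21 pieces gives the next term.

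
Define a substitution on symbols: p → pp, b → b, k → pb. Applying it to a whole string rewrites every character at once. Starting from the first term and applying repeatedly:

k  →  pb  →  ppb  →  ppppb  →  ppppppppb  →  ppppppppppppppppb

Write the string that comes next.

Rewriting the 17 symbols of ppppppppppppppppb one by one yields pp pp pp pp pp pp pp pp pp pp pp pp pp pp pp pp b; concatenated:

ppppppppppppppppppppppppppppppppb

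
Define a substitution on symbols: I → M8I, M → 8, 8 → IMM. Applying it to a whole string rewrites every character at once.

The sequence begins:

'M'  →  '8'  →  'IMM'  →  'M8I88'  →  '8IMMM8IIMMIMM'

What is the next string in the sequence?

IMMM8I888IMMM8IM8I88M8I88

Applying the rule to each of the 13 symbols of 8IMMM8IIMMIMM gives the pieces IMM M8I 8 8 8 IMM M8I M8I 8 8 M8I 8 8, which concatenate to the answer.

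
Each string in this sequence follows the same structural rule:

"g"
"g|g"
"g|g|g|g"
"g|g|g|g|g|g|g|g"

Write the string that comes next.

s(k+1) = s(k)·|·s(k) — each term doubles the last with '|' between the halves.
So the next term is two copies of g|g|g|g|g|g|g|g with '|' between the halves.

g|g|g|g|g|g|g|g|g|g|g|g|g|g|g|g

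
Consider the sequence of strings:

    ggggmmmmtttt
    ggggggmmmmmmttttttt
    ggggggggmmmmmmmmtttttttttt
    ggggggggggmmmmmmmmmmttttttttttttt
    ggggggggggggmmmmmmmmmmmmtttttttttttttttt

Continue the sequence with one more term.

ggggggggggggggmmmmmmmmmmmmmmttttttttttttttttttt

Reading off run lengths: g runs 4, 6, 8, 10, 12; m runs 4, 6, 8, 10, 12; t runs 4, 7, 10, 13, 16 — each is linear in n (n = 1, 2, …).
For the next term, n = 6, so the run lengths are 14, 14, 19.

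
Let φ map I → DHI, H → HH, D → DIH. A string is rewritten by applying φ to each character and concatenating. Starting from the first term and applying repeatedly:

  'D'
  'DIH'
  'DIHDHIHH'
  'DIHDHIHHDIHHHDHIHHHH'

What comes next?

Applying the rule to each of the 20 symbols of DIHDHIHHDIHHHDHIHHHH gives the pieces DIH DHI HH DIH HH DHI HH HH DIH DHI HH HH HH DIH HH DHI HH HH HH HH, which concatenate to the answer.

DIHDHIHHDIHHHDHIHHHHDIHDHIHHHHHHDIHHHDHIHHHHHHHH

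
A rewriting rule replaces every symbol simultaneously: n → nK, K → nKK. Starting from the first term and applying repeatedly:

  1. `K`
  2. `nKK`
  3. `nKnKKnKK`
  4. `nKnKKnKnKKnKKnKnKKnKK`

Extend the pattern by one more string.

Rewriting the 21 symbols of nKnKKnKnKKnKKnKnKKnKK one by one yields nK nKK nK nKK nKK nK nKK nK nKK nKK nK nKK nKK nK nKK nK nKK nKK nK nKK nKK; concatenated:

nKnKKnKnKKnKKnKnKKnKnKKnKKnKnKKnKKnKnKKnKnKKnKKnKnKKnKK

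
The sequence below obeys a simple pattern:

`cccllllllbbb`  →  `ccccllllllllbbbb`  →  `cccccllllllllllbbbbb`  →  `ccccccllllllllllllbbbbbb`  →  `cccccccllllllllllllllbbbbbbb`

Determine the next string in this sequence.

ccccccccllllllllllllllllbbbbbbbb

Reading off run lengths: c runs 3, 4, 5, 6, 7; l runs 6, 8, 10, 12, 14; b runs 3, 4, 5, 6, 7 — each is linear in n, where the shown terms are n = 3, 4, 5, 6, 7.
For the next term, n = 8, so the run lengths are 8, 16, 8.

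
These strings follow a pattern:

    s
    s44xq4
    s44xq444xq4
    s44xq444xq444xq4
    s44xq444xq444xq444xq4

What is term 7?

s44xq444xq444xq444xq444xq444xq4

The strings grow by a fixed suffix 44xq4 each time.
From s44xq444xq444xq444xq4, 2 further steps: s44xq444xq444xq444xq4 → s44xq444xq444xq444xq444xq4 → (answer).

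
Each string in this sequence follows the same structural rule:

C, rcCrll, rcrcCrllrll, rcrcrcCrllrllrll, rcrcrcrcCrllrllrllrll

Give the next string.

s(k+1) = rc·s(k)·rll, so each term gains rc as a prefix and rll as a suffix.
Applying this once more to rcrcrcrcCrllrllrllrll:

rcrcrcrcrcCrllrllrllrllrll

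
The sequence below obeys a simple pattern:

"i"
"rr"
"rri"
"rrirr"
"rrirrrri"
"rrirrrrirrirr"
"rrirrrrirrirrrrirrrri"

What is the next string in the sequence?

From term 3 onward, concatenate the last term with the second-to-last: rr·i = rri, rri·rr = rrirr, …
Continuing: rrirrrrirrirrrrirrrri · rrirrrrirrirr gives term 8.

rrirrrrirrirrrrirrrrirrirrrrirrirr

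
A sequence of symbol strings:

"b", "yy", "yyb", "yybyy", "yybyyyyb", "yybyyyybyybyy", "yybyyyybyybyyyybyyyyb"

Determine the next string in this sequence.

yybyyyybyybyyyybyyyybyybyyyybyybyy

This is a Fibonacci-style word recurrence s(k) = s(k−1)·s(k−2): e.g. yy·b = yyb.
Continuing: yybyyyybyybyyyybyyyyb · yybyyyybyybyy gives term 8.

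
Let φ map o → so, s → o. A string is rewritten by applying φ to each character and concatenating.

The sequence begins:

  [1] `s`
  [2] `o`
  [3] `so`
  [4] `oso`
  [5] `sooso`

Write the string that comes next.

ososooso

Apply φ to sooso symbol by symbol: s→o, o→so, o→so, s→o, o→so; joined: o so so o so.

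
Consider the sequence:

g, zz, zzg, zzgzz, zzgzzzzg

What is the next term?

This is a Fibonacci-style word recurrence s(k) = s(k−1)·s(k−2): e.g. zz·g = zzg.
The next term joins zzgzzzzg and zzgzz.

zzgzzzzgzzgzz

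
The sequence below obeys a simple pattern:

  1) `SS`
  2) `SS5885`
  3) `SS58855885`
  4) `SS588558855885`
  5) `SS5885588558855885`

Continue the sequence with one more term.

Each term is the previous one with 5885 appended.
So the next term is SS5885588558855885·5885.

SS58855885588558855885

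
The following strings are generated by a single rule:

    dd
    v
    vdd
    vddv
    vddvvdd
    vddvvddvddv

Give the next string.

vddvvddvddvvddvvdd

From term 3 onward, concatenate the last term with the second-to-last: v·dd = vdd, vdd·v = vddv, …
So term 7 is vddvvddvddv·vddvvdd.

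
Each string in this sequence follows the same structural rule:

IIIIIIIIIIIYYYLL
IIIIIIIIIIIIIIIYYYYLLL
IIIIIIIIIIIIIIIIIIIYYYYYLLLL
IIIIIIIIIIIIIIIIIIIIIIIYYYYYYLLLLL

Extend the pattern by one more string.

IIIIIIIIIIIIIIIIIIIIIIIIIIIYYYYYYYLLLLLL

The n-th term is 4n-1 I's then n Y's then n-1 L's, where the shown terms are n = 3, 4, 5, 6.
For the next term, n = 7, so the run lengths are 27, 7, 6.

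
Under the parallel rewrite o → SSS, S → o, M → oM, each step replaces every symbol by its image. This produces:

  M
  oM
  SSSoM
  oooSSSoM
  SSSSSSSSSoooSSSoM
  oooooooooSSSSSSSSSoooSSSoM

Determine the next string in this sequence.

SSSSSSSSSSSSSSSSSSSSSSSSSSSoooooooooSSSSSSSSSoooSSSoM

φ(oooooooooSSSSSSSSSoooSSSoM) expands symbol-by-symbol to SSS SSS SSS SSS SSS SSS SSS SSS SSS o o o o o o o o o SSS SSS SSS o o o SSS oM; joining the 26 pieces gives the next term.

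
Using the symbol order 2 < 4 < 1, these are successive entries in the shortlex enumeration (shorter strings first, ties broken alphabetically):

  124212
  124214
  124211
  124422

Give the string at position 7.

124442

Stepping forward 3 times from 124422: 124422 → 124424 → 124421, then the target.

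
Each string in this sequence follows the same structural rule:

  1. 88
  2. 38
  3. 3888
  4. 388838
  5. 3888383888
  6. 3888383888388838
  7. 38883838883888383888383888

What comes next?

388838388838883838883838883888383888388838

Each term (from the third on) is the previous term followed by the one before it: term 3 = 38·88 = 3888.
Continuing: 38883838883888383888383888 · 3888383888388838 gives term 8.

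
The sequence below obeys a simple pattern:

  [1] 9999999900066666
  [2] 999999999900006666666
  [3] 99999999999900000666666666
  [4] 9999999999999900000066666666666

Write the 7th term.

Reading off run lengths: 9 runs 8, 10, 12, 14; 0 runs 3, 4, 5, 6; 6 runs 5, 7, 9, 11 — each is linear in n, where the shown terms are n = 3, 4, 5, 6.
Setting n = 9 gives 20, 9, 17 characters in each block.

9999999999999999999900000000066666666666666666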